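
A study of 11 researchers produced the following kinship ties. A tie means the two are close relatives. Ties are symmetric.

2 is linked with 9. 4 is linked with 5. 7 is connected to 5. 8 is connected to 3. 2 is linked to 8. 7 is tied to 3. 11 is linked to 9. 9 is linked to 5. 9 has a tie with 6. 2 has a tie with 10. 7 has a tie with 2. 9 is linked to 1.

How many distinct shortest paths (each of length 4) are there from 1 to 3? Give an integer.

3

The shortest distance is 4. The length-4 paths are: 1–9–2–7–3; 1–9–5–7–3; 1–9–2–8–3.
That gives 3 distinct shortest paths.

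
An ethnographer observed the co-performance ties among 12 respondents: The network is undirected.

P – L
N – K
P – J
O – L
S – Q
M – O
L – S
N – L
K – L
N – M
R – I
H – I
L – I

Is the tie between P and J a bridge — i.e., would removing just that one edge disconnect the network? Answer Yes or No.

Yes

Without the P–J edge there is no alternate route between P and J, so the network disconnects. It is a bridge.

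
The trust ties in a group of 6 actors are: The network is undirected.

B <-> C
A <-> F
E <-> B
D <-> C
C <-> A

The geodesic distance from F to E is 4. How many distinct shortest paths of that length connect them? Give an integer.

The shortest distance is 4, and the only length-4 path is F–A–C–B–E. So there is exactly 1 shortest path.

1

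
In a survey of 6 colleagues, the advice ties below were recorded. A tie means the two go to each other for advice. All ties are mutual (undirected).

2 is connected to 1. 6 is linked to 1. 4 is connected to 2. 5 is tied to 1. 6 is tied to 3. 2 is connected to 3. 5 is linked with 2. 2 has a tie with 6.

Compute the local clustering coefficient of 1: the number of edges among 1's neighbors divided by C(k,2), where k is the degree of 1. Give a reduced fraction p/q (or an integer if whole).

1's neighbors: 2, 5, and 6 (k = 3).
Possible neighbor pairs: C(3,2) = 3. Edges among them: 2–5, 2–6 → e = 2.
Clustering(1) = 2/3.

2/3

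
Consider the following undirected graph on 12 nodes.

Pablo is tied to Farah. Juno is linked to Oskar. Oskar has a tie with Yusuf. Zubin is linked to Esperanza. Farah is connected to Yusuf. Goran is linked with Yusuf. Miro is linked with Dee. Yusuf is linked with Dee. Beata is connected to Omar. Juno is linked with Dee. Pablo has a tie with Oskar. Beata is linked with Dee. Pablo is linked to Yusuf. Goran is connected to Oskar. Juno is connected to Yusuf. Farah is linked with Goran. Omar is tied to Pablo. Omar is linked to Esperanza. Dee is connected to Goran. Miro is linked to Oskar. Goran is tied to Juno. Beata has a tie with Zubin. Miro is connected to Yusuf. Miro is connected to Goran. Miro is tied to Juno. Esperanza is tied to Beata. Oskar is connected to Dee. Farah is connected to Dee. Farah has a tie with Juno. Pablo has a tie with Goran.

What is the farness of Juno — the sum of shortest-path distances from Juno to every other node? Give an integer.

19

Distances from Juno: Beata:2, Dee:1, Esperanza:3, Farah:1, Goran:1, Miro:1, Omar:3, Oskar:1, Pablo:2, Yusuf:1, Zubin:3.
Sum = 2 + 1 + 3 + 1 + 1 + 1 + 3 + 1 + 2 + 1 + 3 = 19.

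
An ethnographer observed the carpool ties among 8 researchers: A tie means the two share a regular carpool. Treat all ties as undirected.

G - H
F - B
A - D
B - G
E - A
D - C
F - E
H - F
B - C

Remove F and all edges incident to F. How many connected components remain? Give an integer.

F's neighbors (B, E, and H) remain reachable from one another through other ties, so the rest of the network stays in one piece.

1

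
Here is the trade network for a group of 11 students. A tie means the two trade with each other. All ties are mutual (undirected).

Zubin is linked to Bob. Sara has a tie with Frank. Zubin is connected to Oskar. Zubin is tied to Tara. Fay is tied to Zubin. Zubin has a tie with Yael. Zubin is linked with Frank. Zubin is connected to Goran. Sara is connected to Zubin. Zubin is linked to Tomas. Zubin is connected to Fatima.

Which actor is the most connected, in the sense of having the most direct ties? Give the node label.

Zubin

Degrees — Bob:1, Fatima:1, Fay:1, Frank:2, Goran:1, Oskar:1, Sara:2, Tara:1, Tomas:1, Yael:1, Zubin:10.
The maximum is 10, attained only by Zubin.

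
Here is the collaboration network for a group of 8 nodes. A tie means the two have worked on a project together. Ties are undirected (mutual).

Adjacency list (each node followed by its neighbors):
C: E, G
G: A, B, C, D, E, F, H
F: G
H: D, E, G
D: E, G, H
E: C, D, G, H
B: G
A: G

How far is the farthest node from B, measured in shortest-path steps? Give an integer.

Distances from B: A:2, C:2, D:2, E:2, F:2, G:1, H:2.
The largest is 2 (to C, F, H, E, D, and A), so the eccentricity of B is 2.

2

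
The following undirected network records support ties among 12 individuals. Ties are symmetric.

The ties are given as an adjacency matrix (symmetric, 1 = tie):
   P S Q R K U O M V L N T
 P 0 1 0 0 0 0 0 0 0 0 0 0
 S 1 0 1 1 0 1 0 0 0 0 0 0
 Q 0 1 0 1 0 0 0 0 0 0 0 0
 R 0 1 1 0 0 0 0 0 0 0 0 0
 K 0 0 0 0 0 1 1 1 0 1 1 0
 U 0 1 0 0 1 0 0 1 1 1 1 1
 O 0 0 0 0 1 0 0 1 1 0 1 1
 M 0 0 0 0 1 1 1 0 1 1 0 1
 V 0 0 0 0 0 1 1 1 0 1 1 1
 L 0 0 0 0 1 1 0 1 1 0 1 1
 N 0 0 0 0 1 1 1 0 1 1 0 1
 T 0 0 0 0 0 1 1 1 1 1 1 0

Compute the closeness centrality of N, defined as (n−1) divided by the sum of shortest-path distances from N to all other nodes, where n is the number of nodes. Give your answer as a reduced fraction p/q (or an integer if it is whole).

11/19

Distances from N: K:1, L:1, M:2, O:1, P:3, Q:3, R:3, S:2, T:1, U:1, V:1. Sum = 19.
n = 12, so closeness = 11/19.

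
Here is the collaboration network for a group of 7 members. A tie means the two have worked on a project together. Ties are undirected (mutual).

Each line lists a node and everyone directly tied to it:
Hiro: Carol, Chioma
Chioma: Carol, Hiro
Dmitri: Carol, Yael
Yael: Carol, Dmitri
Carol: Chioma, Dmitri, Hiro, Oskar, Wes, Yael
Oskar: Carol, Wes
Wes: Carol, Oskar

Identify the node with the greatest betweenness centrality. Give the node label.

Carol

Unnormalized betweenness of each node: Carol:12, Chioma:0, Dmitri:0, Hiro:0, Oskar:0, Wes:0, Yael:0.
Carol has the largest value, 12, making it the main broker — the node through which the most shortest paths run.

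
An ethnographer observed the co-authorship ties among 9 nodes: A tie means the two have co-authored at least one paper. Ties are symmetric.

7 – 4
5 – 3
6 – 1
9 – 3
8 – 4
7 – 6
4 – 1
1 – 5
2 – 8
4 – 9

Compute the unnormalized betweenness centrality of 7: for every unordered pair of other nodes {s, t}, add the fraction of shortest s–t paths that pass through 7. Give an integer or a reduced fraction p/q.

2

Pairs whose geodesics pass through 7 — 9–6: 1/2; 2–6: 1/2; 6–4: 1/2; 6–8: 1/2.
All other pairs contribute 0.
Summing the contributions gives betweenness(7) = 2.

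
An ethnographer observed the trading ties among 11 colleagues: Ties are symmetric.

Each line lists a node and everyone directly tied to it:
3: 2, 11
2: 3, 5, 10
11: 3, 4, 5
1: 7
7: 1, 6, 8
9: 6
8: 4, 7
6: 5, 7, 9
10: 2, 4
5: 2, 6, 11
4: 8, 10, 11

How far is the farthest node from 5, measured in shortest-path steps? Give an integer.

3

Distances from 5: 1:3, 2:1, 3:2, 4:2, 6:1, 7:2, 8:3, 9:2, 10:2, 11:1.
The largest is 3 (to 8 and 1), so the eccentricity of 5 is 3.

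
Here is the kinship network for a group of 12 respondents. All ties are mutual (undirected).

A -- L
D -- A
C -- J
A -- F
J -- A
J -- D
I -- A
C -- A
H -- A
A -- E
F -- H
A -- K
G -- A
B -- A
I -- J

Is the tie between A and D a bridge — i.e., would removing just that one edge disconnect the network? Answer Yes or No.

Even without that edge, A still reaches D via A – J – D, so the network stays connected. Not a bridge.

No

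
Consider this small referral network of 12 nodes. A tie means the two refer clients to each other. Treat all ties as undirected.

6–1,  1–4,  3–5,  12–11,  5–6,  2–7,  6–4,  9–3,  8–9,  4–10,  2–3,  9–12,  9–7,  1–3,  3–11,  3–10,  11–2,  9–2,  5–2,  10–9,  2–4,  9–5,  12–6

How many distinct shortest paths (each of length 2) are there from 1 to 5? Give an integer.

The shortest distance is 2. The length-2 paths are: 1–3–5; 1–6–5.
That gives 2 distinct shortest paths.

2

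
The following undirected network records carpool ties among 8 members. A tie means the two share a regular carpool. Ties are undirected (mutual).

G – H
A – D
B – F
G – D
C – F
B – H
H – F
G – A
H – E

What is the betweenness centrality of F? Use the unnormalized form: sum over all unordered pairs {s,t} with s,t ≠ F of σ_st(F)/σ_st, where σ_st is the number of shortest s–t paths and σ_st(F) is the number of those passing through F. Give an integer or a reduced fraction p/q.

6

Pairs whose geodesics pass through F — D–C: 1; A–C: 1; G–C: 1; B–C: 1; H–C: 1; E–C: 1.
All other pairs contribute 0.
Summing the contributions gives betweenness(F) = 6.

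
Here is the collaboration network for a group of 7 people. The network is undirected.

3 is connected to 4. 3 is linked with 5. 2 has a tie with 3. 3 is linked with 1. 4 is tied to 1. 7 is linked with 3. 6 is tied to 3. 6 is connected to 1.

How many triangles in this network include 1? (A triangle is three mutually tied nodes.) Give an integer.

1's neighbors: 3, 4, and 6.
Neighbor pairs that are themselves tied: 1–3–4; 1–3–6. Each forms one triangle with 1, for 2 in total.

2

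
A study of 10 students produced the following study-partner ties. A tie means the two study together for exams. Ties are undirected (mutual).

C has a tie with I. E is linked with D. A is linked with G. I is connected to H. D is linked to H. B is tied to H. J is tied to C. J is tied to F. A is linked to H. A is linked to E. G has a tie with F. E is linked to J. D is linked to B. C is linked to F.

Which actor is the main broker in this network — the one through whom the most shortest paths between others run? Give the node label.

H

Unnormalized betweenness of each node: A:13/2, B:0, C:4, D:7/2, E:41/6, F:17/6, G:13/6, H:29/3, I:4, J:9/2.
H has the largest value, 29/3, making it the main broker — the node through which the most shortest paths run.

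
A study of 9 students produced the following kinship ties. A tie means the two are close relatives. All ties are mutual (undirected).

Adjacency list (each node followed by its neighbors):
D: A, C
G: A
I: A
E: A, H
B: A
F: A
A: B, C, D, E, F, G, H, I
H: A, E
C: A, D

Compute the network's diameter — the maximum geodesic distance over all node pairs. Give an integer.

2

Eccentricity of each node (its greatest distance to any other): A:1, B:2, C:2, D:2, E:2, F:2, G:2, H:2, I:2.
The maximum eccentricity is 2, realized for instance by the pair F–H via F – A – H. So the diameter is 2.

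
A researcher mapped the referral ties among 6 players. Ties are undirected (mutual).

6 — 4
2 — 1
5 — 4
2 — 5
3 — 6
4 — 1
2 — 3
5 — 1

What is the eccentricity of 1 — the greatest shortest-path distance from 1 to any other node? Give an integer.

Distances from 1: 2:1, 3:2, 4:1, 5:1, 6:2.
The largest is 2 (to 3 and 6), so the eccentricity of 1 is 2.

2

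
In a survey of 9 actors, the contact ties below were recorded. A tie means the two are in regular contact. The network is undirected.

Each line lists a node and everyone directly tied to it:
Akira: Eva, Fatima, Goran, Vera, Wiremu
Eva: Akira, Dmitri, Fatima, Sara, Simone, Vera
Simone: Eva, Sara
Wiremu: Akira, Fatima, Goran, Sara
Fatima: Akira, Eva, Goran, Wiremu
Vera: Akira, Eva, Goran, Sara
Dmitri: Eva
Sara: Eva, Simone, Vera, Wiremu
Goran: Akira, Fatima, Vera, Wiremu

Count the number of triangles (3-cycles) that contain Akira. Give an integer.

6

Akira's neighbors: Eva, Fatima, Goran, Vera, and Wiremu.
Neighbor pairs that are themselves tied: Akira–Eva–Fatima; Akira–Eva–Vera; Akira–Fatima–Goran; Akira–Fatima–Wiremu; Akira–Goran–Vera; Akira–Goran–Wiremu. Each forms one triangle with Akira, for 6 in total.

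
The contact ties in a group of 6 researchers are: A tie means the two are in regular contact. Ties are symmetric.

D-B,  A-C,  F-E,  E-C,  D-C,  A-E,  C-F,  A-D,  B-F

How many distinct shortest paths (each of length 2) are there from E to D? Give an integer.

The shortest distance is 2. The length-2 paths are: E–A–D; E–C–D.
That gives 2 distinct shortest paths.

2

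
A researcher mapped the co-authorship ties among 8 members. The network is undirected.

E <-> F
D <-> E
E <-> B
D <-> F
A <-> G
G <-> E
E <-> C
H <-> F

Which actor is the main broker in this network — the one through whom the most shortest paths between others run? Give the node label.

E

Unnormalized betweenness of each node: A:0, B:0, C:0, D:0, E:17, F:6, G:6, H:0.
E has the largest value, 17, making it the main broker — the node through which the most shortest paths run.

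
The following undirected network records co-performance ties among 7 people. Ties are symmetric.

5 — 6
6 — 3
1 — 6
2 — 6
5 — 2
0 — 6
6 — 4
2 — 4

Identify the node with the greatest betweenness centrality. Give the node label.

Unnormalized betweenness of each node: 0:0, 1:0, 2:1/2, 3:0, 4:0, 5:0, 6:25/2.
6 has the largest value, 25/2, making it the main broker — the node through which the most shortest paths run.

6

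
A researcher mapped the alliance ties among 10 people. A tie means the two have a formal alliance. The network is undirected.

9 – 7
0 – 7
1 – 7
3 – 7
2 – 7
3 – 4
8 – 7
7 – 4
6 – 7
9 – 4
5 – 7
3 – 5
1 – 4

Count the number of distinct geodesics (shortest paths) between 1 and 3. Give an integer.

The shortest distance is 2. The length-2 paths are: 1–7–3; 1–4–3.
That gives 2 distinct shortest paths.

2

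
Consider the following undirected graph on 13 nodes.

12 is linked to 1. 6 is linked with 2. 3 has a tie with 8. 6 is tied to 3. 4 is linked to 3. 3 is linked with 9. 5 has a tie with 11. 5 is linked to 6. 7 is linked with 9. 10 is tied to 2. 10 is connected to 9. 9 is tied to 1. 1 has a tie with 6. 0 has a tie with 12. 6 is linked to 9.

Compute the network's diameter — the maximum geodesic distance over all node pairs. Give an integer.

Eccentricity of each node (its greatest distance to any other): 0:5, 1:3, 2:4, 3:4, 4:5, 5:4, 6:3, 7:4, 8:5, 9:3, 10:4, 11:5, 12:4.
The maximum eccentricity is 5, realized for instance by the pair 11–0 via 11 – 5 – 6 – 1 – 12 – 0. So the diameter is 5.

5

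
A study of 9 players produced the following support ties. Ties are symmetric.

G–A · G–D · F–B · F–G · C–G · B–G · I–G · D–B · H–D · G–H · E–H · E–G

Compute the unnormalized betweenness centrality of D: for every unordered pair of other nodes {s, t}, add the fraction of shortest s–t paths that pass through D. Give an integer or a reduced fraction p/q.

Pairs whose geodesics pass through D — H–B: 1/2.
All other pairs contribute 0.
Summing the contributions gives betweenness(D) = 1/2.

1/2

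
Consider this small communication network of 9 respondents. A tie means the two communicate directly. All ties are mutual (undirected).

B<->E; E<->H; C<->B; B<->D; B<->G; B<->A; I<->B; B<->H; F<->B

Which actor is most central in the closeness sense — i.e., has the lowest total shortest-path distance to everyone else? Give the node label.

Farness (sum of distances to all others) for each node — A:15, B:8, C:15, D:15, E:14, F:15, G:15, H:14, I:15.
The smallest farness is 8, for B, so B has the highest closeness.

B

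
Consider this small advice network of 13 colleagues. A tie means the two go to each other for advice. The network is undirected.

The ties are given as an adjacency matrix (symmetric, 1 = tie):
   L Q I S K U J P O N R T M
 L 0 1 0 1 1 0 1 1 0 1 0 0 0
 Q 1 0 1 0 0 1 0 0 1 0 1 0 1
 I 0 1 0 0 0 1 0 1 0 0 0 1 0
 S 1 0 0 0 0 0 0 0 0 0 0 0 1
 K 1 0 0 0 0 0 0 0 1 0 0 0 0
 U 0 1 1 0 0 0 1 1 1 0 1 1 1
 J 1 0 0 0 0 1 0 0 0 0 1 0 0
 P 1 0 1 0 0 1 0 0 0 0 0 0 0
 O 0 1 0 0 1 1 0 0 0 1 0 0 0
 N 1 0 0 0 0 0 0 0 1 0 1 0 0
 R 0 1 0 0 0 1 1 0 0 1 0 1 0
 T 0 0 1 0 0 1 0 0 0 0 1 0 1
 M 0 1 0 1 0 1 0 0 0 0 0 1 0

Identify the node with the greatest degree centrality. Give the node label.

U

Degrees — I:4, J:3, K:2, L:6, M:4, N:3, O:4, P:3, Q:6, R:5, S:2, T:4, U:8.
The maximum is 8, attained only by U.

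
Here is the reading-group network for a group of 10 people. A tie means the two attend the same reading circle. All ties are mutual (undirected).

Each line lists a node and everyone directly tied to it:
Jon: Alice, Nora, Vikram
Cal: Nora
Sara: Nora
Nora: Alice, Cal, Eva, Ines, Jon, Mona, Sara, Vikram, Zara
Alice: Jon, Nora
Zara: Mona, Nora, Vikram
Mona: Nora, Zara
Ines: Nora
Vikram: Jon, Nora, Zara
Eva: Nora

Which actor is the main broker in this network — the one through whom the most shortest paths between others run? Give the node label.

Nora

Unnormalized betweenness of each node: Alice:0, Cal:0, Eva:0, Ines:0, Jon:1/2, Mona:0, Nora:61/2, Sara:0, Vikram:1/2, Zara:1/2.
Nora has the largest value, 61/2, making it the main broker — the node through which the most shortest paths run.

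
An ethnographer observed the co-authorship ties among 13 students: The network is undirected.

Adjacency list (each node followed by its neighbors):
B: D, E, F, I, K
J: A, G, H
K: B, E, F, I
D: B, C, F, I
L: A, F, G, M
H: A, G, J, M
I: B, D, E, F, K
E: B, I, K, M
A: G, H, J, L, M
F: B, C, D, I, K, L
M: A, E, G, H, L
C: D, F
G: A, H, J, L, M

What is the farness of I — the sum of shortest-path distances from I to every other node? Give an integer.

Distances from I: A:3, B:1, C:2, D:1, E:1, F:1, G:3, H:3, J:4, K:1, L:2, M:2.
Sum = 3 + 1 + 2 + 1 + 1 + 1 + 3 + 3 + 4 + 1 + 2 + 2 = 24.

24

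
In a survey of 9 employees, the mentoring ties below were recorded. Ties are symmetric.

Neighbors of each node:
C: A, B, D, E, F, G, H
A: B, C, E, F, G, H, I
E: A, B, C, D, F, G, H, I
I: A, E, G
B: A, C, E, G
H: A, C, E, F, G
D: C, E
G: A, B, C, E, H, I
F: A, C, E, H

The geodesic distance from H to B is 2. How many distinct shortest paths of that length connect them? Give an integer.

The shortest distance is 2. The length-2 paths are: H–A–B; H–E–B; H–C–B; H–G–B.
That gives 4 distinct shortest paths.

4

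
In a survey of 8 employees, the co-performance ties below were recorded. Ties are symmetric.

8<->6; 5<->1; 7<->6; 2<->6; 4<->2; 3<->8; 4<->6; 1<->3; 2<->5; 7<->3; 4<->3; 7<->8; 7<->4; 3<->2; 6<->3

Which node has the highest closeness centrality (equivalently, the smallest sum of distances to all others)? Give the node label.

Farness (sum of distances to all others) for each node — 1:12, 2:10, 3:8, 4:10, 5:14, 6:9, 7:11, 8:12.
The smallest farness is 8, for 3, so 3 has the highest closeness.

3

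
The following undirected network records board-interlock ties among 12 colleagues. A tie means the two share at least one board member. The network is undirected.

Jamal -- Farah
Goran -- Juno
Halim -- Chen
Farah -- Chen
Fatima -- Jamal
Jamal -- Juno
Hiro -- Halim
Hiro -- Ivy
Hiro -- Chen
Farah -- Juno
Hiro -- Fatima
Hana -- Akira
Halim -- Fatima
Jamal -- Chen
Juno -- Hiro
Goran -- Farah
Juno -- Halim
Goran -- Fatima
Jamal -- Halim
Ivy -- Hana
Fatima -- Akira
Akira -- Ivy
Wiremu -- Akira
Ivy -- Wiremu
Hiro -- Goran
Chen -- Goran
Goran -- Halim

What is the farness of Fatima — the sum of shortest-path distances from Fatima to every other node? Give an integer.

17

Distances from Fatima: Akira:1, Chen:2, Farah:2, Goran:1, Halim:1, Hana:2, Hiro:1, Ivy:2, Jamal:1, Juno:2, Wiremu:2.
Sum = 1 + 2 + 2 + 1 + 1 + 2 + 1 + 2 + 1 + 2 + 2 = 17.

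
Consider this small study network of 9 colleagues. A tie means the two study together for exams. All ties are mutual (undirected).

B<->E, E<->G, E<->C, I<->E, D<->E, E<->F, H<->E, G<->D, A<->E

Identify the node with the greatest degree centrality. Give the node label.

E

Degrees — A:1, B:1, C:1, D:2, E:8, F:1, G:2, H:1, I:1.
The maximum is 8, attained only by E.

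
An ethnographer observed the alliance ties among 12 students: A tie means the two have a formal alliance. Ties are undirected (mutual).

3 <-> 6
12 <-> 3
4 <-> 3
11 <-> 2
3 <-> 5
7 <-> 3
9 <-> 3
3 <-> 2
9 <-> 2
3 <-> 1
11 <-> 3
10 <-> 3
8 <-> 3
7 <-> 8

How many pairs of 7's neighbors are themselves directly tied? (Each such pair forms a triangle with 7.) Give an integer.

7's neighbors: 3 and 8.
Neighbor pairs that are themselves tied: 7–3–8. Each forms one triangle with 7, for 1 in total.

1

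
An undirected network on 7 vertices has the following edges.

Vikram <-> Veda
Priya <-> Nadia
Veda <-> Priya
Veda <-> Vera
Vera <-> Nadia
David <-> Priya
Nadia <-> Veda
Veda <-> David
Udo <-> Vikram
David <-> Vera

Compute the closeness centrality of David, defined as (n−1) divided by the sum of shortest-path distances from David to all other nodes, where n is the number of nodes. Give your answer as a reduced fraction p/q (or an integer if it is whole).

3/5

Distances from David: Nadia:2, Priya:1, Udo:3, Veda:1, Vera:1, Vikram:2. Sum = 10.
n = 7, so closeness = 6/10 = 3/5.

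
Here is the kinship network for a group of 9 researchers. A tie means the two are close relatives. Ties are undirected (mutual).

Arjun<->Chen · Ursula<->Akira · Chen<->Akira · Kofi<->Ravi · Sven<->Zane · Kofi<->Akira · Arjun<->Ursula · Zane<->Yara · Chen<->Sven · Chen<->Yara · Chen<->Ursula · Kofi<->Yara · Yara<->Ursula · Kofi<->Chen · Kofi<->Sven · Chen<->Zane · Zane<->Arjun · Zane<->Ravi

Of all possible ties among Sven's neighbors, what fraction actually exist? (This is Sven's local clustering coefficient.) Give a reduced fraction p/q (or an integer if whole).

2/3

Sven's neighbors: Chen, Kofi, and Zane (k = 3).
Possible neighbor pairs: C(3,2) = 3. Edges among them: Chen–Kofi, Chen–Zane → e = 2.
Clustering(Sven) = 2/3.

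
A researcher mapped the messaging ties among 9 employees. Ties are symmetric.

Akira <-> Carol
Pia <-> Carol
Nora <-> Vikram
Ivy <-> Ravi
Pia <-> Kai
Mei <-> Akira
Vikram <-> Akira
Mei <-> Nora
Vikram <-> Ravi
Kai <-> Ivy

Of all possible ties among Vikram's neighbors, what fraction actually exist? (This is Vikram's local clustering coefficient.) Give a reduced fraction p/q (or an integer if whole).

Vikram's neighbors: Akira, Nora, and Ravi (k = 3).
Possible neighbor pairs: C(3,2) = 3. Edges among them: none → e = 0.
Clustering(Vikram) = 0/3 = 0.

0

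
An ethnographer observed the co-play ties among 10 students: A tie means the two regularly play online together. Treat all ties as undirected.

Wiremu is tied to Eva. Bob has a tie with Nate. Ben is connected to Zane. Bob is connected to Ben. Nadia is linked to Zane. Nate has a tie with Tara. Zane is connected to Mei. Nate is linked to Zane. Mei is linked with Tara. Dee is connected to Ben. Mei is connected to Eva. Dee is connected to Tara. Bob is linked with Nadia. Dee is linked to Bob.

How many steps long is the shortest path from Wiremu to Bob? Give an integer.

One shortest route is Wiremu – Eva – Mei – Zane – Nadia – Bob, which uses 5 edges, and at distance 4 from Wiremu we only reach {Ben, Dee, Nadia, Nate}, which does not include Bob. So d(Wiremu,Bob) = 5.

5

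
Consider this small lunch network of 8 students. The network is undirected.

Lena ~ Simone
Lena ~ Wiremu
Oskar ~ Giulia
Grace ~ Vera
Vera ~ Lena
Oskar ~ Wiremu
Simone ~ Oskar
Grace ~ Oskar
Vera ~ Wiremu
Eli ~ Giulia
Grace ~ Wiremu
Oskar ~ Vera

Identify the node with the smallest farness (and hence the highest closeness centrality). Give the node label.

Farness (sum of distances to all others) for each node — Eli:19, Giulia:13, Grace:12, Lena:14, Oskar:9, Simone:13, Vera:11, Wiremu:11.
The smallest farness is 9, for Oskar, so Oskar has the highest closeness.

Oskar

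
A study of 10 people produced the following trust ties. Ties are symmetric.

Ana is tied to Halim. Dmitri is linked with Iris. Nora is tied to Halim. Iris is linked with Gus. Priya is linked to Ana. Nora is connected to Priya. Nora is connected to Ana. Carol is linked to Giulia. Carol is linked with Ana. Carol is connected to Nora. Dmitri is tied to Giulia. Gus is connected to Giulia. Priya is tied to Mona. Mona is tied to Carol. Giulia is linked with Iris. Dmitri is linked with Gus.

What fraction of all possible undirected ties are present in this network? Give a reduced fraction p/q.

There are 16 edges and 10 nodes, so the maximum possible is C(10,2) = 45.
Density = 16/45.

16/45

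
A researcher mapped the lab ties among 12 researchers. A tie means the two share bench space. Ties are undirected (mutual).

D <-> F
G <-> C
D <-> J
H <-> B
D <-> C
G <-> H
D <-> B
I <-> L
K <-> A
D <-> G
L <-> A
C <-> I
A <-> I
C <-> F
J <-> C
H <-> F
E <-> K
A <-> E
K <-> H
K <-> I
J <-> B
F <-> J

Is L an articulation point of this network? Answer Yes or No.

Even without L, every remaining node can still reach every other (the residual graph is connected), so L is not a cut vertex.

No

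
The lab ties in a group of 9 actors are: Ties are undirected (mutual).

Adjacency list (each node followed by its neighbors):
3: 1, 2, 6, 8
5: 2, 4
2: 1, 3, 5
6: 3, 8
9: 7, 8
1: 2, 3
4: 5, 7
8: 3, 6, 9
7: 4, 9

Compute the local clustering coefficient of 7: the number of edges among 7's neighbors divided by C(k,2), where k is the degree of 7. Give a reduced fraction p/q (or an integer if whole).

0

7's neighbors: 4 and 9 (k = 2).
Possible neighbor pairs: C(2,2) = 1. Edges among them: none → e = 0.
Clustering(7) = 0/1.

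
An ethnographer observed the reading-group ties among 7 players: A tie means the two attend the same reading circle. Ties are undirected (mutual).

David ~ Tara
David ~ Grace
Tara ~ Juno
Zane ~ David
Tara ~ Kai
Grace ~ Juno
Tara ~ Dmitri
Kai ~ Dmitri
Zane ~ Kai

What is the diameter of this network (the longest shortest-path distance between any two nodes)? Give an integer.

Eccentricity of each node (its greatest distance to any other): David:2, Dmitri:3, Grace:3, Juno:3, Kai:3, Tara:2, Zane:3.
The maximum eccentricity is 3, realized for instance by the pair Juno–Zane via Juno – Grace – David – Zane. So the diameter is 3.

3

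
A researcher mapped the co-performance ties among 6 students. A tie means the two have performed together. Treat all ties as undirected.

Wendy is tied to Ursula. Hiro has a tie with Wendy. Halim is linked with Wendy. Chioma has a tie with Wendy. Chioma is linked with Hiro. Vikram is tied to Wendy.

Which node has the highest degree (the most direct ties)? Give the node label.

Degrees — Chioma:2, Halim:1, Hiro:2, Ursula:1, Vikram:1, Wendy:5.
The maximum is 5, attained only by Wendy.

Wendy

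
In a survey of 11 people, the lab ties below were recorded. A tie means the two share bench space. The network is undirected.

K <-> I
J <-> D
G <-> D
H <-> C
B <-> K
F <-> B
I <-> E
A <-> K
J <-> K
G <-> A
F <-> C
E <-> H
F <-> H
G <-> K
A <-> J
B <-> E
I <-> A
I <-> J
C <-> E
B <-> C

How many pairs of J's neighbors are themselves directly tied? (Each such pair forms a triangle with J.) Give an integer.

J's neighbors: A, D, I, and K.
Neighbor pairs that are themselves tied: J–A–I; J–A–K; J–I–K. Each forms one triangle with J, for 3 in total.

3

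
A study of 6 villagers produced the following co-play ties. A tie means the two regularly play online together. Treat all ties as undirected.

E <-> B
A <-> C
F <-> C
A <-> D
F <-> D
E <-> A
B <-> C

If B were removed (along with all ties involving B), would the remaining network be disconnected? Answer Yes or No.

No

Even without B, every remaining node can still reach every other (the residual graph is connected), so B is not a cut vertex.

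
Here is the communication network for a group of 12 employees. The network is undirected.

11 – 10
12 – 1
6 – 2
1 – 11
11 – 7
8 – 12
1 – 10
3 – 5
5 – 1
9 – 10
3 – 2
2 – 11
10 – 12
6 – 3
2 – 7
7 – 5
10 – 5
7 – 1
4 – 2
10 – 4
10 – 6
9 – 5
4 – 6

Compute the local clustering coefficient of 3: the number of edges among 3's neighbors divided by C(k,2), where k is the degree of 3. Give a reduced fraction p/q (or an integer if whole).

1/3

3's neighbors: 2, 5, and 6 (k = 3).
Possible neighbor pairs: C(3,2) = 3. Edges among them: 2–6 → e = 1.
Clustering(3) = 1/3.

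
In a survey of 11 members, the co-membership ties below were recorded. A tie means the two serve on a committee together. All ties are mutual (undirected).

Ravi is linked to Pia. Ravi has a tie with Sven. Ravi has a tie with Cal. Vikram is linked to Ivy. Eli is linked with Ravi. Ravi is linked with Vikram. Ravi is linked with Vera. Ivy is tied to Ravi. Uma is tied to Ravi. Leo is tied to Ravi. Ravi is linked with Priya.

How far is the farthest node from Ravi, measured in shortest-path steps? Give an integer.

Distances from Ravi: Cal:1, Eli:1, Ivy:1, Leo:1, Pia:1, Priya:1, Sven:1, Uma:1, Vera:1, Vikram:1.
The largest is 1 (to Cal, Uma, Vikram, Pia, Vera, Priya, Sven, Eli, Ivy, and Leo), so the eccentricity of Ravi is 1.

1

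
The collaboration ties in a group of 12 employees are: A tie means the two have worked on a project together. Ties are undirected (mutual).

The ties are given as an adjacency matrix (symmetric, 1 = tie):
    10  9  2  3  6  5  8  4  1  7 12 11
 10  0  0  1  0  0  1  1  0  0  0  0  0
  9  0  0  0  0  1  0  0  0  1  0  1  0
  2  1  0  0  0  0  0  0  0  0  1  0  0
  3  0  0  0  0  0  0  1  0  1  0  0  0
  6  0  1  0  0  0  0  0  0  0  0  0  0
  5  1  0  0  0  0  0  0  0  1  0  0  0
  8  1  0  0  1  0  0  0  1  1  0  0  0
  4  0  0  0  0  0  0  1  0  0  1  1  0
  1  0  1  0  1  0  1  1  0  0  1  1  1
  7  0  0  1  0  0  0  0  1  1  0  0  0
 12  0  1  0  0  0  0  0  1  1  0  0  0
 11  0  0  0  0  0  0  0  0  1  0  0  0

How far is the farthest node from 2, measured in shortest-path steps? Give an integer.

Distances from 2: 1:2, 3:3, 4:2, 5:2, 6:4, 7:1, 8:2, 9:3, 10:1, 11:3, 12:3.
The largest is 4 (to 6), so the eccentricity of 2 is 4.

4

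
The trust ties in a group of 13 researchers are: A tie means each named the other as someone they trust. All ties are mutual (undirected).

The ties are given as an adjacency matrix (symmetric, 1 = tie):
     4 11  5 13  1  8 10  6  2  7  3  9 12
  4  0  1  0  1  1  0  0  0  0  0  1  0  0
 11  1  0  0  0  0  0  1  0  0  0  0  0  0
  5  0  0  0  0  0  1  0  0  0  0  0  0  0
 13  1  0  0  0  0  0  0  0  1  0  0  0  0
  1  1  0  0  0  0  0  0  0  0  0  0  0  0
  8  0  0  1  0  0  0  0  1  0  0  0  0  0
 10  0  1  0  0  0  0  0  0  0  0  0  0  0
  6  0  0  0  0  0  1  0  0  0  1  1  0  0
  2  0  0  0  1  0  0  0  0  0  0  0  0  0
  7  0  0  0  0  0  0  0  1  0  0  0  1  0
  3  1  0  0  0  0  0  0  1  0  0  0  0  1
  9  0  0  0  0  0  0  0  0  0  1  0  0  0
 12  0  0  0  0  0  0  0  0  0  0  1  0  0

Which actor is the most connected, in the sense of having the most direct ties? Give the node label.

Degrees — 1:1, 2:1, 3:3, 4:4, 5:1, 6:3, 7:2, 8:2, 9:1, 10:1, 11:2, 12:1, 13:2.
The maximum is 4, attained only by 4.

4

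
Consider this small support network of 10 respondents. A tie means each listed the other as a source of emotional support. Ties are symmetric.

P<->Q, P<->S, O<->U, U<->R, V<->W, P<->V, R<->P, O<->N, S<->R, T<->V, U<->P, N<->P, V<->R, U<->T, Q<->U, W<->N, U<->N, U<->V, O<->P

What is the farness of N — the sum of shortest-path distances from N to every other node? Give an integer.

14

Distances from N: O:1, P:1, Q:2, R:2, S:2, T:2, U:1, V:2, W:1.
Sum = 1 + 1 + 2 + 2 + 2 + 2 + 1 + 2 + 1 = 14.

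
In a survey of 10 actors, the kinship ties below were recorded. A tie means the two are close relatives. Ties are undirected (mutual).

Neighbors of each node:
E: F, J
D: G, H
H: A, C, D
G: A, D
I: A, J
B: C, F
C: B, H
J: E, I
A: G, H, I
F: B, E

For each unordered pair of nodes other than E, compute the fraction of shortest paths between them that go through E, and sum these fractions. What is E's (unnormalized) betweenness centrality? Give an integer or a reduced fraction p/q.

29/6

Pairs whose geodesics pass through E — J–F: 1; J–B: 1; J–C: 1/2; F–G: 1/3; F–A: 1/2; F–I: 1; B–I: 1/2.
All other pairs contribute 0.
Summing the contributions gives betweenness(E) = 29/6.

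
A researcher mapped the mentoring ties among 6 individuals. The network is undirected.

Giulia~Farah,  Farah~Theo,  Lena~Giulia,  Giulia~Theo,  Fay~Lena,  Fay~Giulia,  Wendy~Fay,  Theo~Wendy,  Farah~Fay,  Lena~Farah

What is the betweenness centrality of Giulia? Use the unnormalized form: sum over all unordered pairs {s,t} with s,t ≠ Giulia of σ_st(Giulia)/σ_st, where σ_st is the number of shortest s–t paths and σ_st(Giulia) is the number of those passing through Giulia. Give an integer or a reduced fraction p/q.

5/6

Pairs whose geodesics pass through Giulia — Fay–Theo: 1/3; Lena–Theo: 1/2.
All other pairs contribute 0.
Summing the contributions gives betweenness(Giulia) = 5/6.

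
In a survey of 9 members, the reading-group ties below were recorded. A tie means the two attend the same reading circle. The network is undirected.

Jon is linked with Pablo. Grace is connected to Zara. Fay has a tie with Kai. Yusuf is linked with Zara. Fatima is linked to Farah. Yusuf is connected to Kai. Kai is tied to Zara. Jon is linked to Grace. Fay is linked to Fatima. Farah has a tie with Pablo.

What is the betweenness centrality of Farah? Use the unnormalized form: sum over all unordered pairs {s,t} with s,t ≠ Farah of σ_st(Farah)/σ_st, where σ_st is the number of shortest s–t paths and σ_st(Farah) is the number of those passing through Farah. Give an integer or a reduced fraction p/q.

9/2

Pairs whose geodesics pass through Farah — Grace–Fatima: 1/2; Jon–Fatima: 1; Jon–Fay: 1/2; Pablo–Fatima: 1; Pablo–Fay: 1; Pablo–Kai: 1/2.
All other pairs contribute 0.
Summing the contributions gives betweenness(Farah) = 9/2.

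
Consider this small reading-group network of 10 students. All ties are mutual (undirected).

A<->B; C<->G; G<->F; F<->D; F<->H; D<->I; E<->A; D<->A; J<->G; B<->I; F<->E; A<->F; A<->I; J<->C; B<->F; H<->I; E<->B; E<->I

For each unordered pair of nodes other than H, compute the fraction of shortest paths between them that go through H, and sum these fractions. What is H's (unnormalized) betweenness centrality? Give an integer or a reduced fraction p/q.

4/5

Pairs whose geodesics pass through H — I–F: 1/5; I–G: 1/5; I–C: 1/5; I–J: 1/5.
All other pairs contribute 0.
Summing the contributions gives betweenness(H) = 4/5.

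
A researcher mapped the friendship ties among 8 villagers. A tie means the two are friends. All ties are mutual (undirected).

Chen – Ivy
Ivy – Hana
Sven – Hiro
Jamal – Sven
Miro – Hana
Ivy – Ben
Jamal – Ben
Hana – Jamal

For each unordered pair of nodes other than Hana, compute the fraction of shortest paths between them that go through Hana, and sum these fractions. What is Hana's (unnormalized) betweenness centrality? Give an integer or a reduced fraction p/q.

9

Pairs whose geodesics pass through Hana — Miro–Hiro: 1; Miro–Jamal: 1; Miro–Ben: 2/2; Miro–Chen: 1; Miro–Sven: 1; Miro–Ivy: 1; Hiro–Chen: 1/2; Hiro–Ivy: 1/2; Jamal–Chen: 1/2; Jamal–Ivy: 1/2; Chen–Sven: 1/2; Sven–Ivy: 1/2.
All other pairs contribute 0.
Summing the contributions gives betweenness(Hana) = 9.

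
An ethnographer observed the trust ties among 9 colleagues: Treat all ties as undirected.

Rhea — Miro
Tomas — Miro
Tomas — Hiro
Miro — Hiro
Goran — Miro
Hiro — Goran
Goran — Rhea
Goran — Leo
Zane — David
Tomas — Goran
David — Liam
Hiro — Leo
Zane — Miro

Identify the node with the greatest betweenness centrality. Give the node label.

Unnormalized betweenness of each node: David:7, Goran:9/2, Hiro:5/2, Leo:0, Liam:0, Miro:16, Rhea:0, Tomas:0, Zane:12.
Miro has the largest value, 16, making it the main broker — the node through which the most shortest paths run.

Miro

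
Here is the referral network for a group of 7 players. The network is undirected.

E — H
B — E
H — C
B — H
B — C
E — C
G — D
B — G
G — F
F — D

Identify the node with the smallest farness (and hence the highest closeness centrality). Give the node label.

Farness (sum of distances to all others) for each node — B:8, C:11, D:13, E:11, F:13, G:9, H:11.
The smallest farness is 8, for B, so B has the highest closeness.

B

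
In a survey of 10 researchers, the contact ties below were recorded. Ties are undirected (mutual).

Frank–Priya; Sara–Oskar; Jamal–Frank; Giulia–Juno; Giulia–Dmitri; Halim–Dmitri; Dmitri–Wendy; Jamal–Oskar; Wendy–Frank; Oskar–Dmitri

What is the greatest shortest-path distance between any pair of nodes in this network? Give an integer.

5

Eccentricity of each node (its greatest distance to any other): Dmitri:3, Frank:4, Giulia:4, Halim:4, Jamal:4, Juno:5, Oskar:3, Priya:5, Sara:4, Wendy:3.
The maximum eccentricity is 5, realized for instance by the pair Juno–Priya via Juno – Giulia – Dmitri – Wendy – Frank – Priya. So the diameter is 5.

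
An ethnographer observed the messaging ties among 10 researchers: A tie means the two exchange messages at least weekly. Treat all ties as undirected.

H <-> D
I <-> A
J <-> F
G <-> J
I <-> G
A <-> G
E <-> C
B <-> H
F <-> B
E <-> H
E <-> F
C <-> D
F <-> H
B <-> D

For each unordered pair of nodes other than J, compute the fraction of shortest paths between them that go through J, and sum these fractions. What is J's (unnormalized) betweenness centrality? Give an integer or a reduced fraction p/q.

18

Pairs whose geodesics pass through J — B–A: 1; B–I: 1; B–G: 1; D–A: 2/2; D–I: 2/2; D–G: 2/2; C–A: 1; C–I: 1; C–G: 1; H–A: 1; H–I: 1; H–G: 1; F–A: 1; F–I: 1 … (+4 more pairs).
All other pairs contribute 0.
Summing the contributions gives betweenness(J) = 18.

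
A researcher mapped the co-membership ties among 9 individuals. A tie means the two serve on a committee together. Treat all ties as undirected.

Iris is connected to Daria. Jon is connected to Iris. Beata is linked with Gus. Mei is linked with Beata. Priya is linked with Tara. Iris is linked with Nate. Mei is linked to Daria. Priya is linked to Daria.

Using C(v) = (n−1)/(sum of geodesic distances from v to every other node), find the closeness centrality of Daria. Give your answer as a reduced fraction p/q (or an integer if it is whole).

4/7

Distances from Daria: Beata:2, Gus:3, Iris:1, Jon:2, Mei:1, Nate:2, Priya:1, Tara:2. Sum = 14.
n = 9, so closeness = 8/14 = 4/7.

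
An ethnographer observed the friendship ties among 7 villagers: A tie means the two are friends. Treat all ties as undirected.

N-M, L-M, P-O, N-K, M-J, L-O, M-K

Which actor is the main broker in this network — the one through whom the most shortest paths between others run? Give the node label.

M

Unnormalized betweenness of each node: J:0, K:0, L:8, M:11, N:0, O:5, P:0.
M has the largest value, 11, making it the main broker — the node through which the most shortest paths run.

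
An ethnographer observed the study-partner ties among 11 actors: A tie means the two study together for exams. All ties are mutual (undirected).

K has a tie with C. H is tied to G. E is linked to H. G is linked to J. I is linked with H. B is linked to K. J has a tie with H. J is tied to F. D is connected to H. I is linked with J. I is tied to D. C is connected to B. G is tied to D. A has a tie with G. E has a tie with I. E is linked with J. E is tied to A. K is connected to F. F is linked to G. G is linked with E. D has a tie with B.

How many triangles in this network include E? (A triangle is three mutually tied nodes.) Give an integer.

E's neighbors: A, G, H, I, and J.
Neighbor pairs that are themselves tied: E–A–G; E–G–H; E–G–J; E–H–I; E–H–J; E–I–J. Each forms one triangle with E, for 6 in total.

6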